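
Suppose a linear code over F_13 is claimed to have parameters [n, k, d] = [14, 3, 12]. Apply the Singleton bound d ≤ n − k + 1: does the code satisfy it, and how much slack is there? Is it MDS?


Singleton RHS = n − k + 1 = 12, slack = 0, bound satisfied, MDS.

Singleton bound: d ≤ n − k + 1.
Here n = 14, k = 3, so n − k + 1 = 12.
Given d = 12, check d ≤ 12: YES.
Slack = (n − k + 1) − d = 0.
The code is MDS (slack = 0).
Description: the claimed parameters are [14, 3, 12]_13; such a code would be MDS (meets Singleton bound).


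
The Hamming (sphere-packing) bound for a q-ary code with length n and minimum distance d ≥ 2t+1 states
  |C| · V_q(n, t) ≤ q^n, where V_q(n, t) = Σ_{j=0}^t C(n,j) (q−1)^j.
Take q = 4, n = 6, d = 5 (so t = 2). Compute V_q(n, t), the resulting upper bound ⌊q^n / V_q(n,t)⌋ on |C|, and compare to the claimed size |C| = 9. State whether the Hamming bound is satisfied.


V_q(n, t) = 154, q^n = 4096, Hamming bound = 26, |C| = 9 ≤ bound (satisfied).

Step 1: Compute V_q(n, t) = Σ_{j=0}^2 C(n, j) (q−1)^j.
  j = 0: C(6,0)·(3)^0 = 1·1 = 1.
  j = 1: C(6,1)·(3)^1 = 6·3 = 18.
  j = 2: C(6,2)·(3)^2 = 15·9 = 135.
  V_q(n, t) = 1 + 18 + 135 = 154.
Step 2: q^n = 4^6 = 4096.
Step 3: Hamming bound ⌊q^n / V_q(n,t)⌋ = ⌊4096/154⌋ = 26.
Step 4: Compare |C| = 9 to 26: satisfied.
The claimed |C| lies below the Hamming bound.


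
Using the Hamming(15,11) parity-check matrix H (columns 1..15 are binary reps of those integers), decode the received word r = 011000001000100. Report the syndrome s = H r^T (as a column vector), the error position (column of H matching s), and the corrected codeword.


s = (0, 1, 0, 1)^T, error position = 5, corrected codeword c = 011010001000100

Compute s = H r^T mod 2 one row at a time:
  s_1 = 0 + 1 + 0 + 0 + 0 + 1 + 0 + 0 = 2 ≡ 0 (mod 2).
  s_2 = 0 + 0 + 0 + 0 + 0 + 1 + 0 + 0 = 1 ≡ 1 (mod 2).
  s_3 = 1 + 1 + 0 + 0 + 0 + 0 + 0 + 0 = 2 ≡ 0 (mod 2).
  s_4 = 0 + 1 + 0 + 0 + 1 + 0 + 1 + 0 = 3 ≡ 1 (mod 2).
s = (0, 1, 0, 1)^T — this equals column 5 of H (binary 0101), so error is at position 5.
Correct: flip bit 5 of r = 011000001000100 to get c = 011010001000100.


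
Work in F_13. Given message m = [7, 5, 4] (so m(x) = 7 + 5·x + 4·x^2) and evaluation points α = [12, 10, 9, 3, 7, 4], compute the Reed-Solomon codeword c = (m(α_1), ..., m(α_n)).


c = [6, 2, 12, 6, 4, 0]

Message polynomial: m(x) = 7 + 5·x + 4·x^2 (mod 13).
For each evaluation point α_i, compute m(α_i) mod 13:
  α_1 = 12: Horner steps 4 → 1 → 6, so m(12) = 6.
  α_2 = 10: Horner steps 4 → 6 → 2, so m(10) = 2.
  α_3 = 9: Horner steps 4 → 2 → 12, so m(9) = 12.
  α_4 = 3: Horner steps 4 → 4 → 6, so m(3) = 6.
  α_5 = 7: Horner steps 4 → 7 → 4, so m(7) = 4.
  α_6 = 4: Horner steps 4 → 8 → 0, so m(4) = 0.
Codeword c = [6, 2, 12, 6, 4, 0] ∈ F_13^6.


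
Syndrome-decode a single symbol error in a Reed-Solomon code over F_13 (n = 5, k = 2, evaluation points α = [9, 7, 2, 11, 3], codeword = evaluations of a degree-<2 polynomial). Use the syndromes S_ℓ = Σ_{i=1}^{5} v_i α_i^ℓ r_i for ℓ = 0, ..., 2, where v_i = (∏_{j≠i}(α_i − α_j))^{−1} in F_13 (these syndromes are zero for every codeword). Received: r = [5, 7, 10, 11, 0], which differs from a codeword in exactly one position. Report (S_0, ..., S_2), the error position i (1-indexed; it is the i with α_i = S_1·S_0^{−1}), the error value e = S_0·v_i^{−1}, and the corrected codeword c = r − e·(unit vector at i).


S = (2, 1, 7), error at position 2, error magnitude e = 8, c = [5, 12, 10, 11, 0].

Step 1: column multipliers v_i = (∏_{j≠i}(α_i − α_j))^{−1} mod 13.
  i = 1 (α = 9): (9−7)(9−2)(9−11)(9−3) = 2·7·(−2)·6 = −168 ≡ 1, so v_1 = 1^{−1} = 1 (mod 13).
  i = 2 (α = 7): (7−9)(7−2)(7−11)(7−3) = (−2)·5·(−4)·4 = 160 ≡ 4, so v_2 = 4^{−1} = 10 (mod 13).
  i = 3 (α = 2): (2−9)(2−7)(2−11)(2−3) = (−7)·(−5)·(−9)·(−1) = 315 ≡ 3, so v_3 = 3^{−1} = 9 (mod 13).
  i = 4 (α = 11): (11−9)(11−7)(11−2)(11−3) = 2·4·9·8 = 576 ≡ 4, so v_4 = 4^{−1} = 10 (mod 13).
  i = 5 (α = 3): (3−9)(3−7)(3−2)(3−11) = (−6)·(−4)·1·(−8) = −192 ≡ 3, so v_5 = 3^{−1} = 9 (mod 13).
  v = [1, 10, 9, 10, 9].
Step 2: syndromes of r = [5, 7, 10, 11, 0] (all sums mod 13).
  S_0 = Σ v_i r_i = 1·5 + 10·7 + 9·10 + 10·11 + 9·0 = 275 ≡ 2.
  S_1 = Σ v_i α_i r_i = 1·9·5 + 10·7·7 + 9·2·10 + 10·11·11 + 9·3·0 = 1925 ≡ 1.
  α_i^2 mod 13 = [3, 10, 4, 4, 9].
  S_2 = Σ v_i α_i^2 r_i = 1·3·5 + 10·10·7 + 9·4·10 + 10·4·11 + 9·9·0 = 1515 ≡ 7.
  S = (2, 1, 7) ≠ 0, so r is not a codeword (an error is present).
Step 3: locate the error. For a single error e at position i, S_ℓ = v_i·e·α_i^ℓ, so α_err = S_1/S_0.
  S_0^{−1} = 2^{−1} = 7 (mod 13), so α_err = 1·7 = 7 ≡ 7 = α_2. Error position i = 2.
  Consistency check: S_2/S_1 = 7·1 = 7 ≡ 7 = α_err ✓ (single-error assumption holds).
Step 4: error magnitude e = S_0/v_2 = S_0·∏_{j≠2}(α_2 − α_j) = 2·4 = 8 ≡ 8 (mod 13).
Step 5: correct position 2: c_2 = r_2 − e = 7 − 8 ≡ 12 (mod 13). Hence c = [5, 12, 10, 11, 0].
  Check: interpolating c through the α_i gives m(x) = 4 + 3·x (degree < 2) with m(α_i) = c_i for every i, so c is indeed a codeword.


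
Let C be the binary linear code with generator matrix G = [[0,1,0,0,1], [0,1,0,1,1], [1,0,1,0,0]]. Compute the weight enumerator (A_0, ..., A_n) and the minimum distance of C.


Weight distribution: A_0 = 1, A_1 = 1, A_2 = 2, A_3 = 2, A_4 = 1, A_5 = 1. Minimum distance d = 1.

Enumerate all 2^3 = 8 messages m ∈ F_2^3.
For each, compute codeword c = mG in F_2^5, then tally its weight.
  m = 000 → c = 00000, weight = 0.
  m = 100 → c = 01001, weight = 2.
  m = 010 → c = 01011, weight = 3.
  m = 110 → c = 00010, weight = 1.
  m = 001 → c = 10100, weight = 2.
  m = 101 → c = 11101, weight = 4.
  m = 011 → c = 11111, weight = 5.
  m = 111 → c = 10110, weight = 3.
Tally weights:
  weight 0: 1 codewords.
  weight 1: 1 codewords.
  weight 2: 2 codewords.
  weight 3: 2 codewords.
  weight 4: 1 codewords.
  weight 5: 1 codewords.
Minimum distance d = smallest w > 0 with A_w > 0 = 1.
Sanity: Σ A_w = 8 = 2^3 = 8 ✓.


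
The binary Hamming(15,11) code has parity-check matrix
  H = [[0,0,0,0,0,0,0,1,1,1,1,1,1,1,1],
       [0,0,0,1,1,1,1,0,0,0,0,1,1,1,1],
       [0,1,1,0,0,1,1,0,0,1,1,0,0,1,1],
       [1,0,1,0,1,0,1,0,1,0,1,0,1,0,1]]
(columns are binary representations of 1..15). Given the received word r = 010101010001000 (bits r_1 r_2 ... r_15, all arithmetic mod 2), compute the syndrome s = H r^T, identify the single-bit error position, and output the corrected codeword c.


s = (0, 1, 0, 0)^T, error position = 4, corrected codeword c = 010001010001000

Compute s = H r^T mod 2 one row at a time:
  s_1 = 1 + 0 + 0 + 0 + 1 + 0 + 0 + 0 = 2 ≡ 0 (mod 2).
  s_2 = 1 + 0 + 1 + 0 + 1 + 0 + 0 + 0 = 3 ≡ 1 (mod 2).
  s_3 = 1 + 0 + 1 + 0 + 0 + 0 + 0 + 0 = 2 ≡ 0 (mod 2).
  s_4 = 0 + 0 + 0 + 0 + 0 + 0 + 0 + 0 = 0 ≡ 0 (mod 2).
s = (0, 1, 0, 0)^T — this equals column 4 of H (binary 0100), so error is at position 4.
Correct: flip bit 4 of r = 010101010001000 to get c = 010001010001000.


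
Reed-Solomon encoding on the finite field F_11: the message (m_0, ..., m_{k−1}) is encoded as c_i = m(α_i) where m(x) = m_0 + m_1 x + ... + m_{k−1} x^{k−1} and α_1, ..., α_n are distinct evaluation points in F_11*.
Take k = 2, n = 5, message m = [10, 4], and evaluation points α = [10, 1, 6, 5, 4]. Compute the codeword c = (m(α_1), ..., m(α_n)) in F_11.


c = [6, 3, 1, 8, 4]

Message polynomial: m(x) = 10 + 4·x (mod 11).
For each evaluation point α_i, compute m(α_i) mod 11:
  α_1 = 10: Horner steps 4 → 6, so m(10) = 6.
  α_2 = 1: Horner steps 4 → 3, so m(1) = 3.
  α_3 = 6: Horner steps 4 → 1, so m(6) = 1.
  α_4 = 5: Horner steps 4 → 8, so m(5) = 8.
  α_5 = 4: Horner steps 4 → 4, so m(4) = 4.
Codeword c = [6, 3, 1, 8, 4] ∈ F_11^5.


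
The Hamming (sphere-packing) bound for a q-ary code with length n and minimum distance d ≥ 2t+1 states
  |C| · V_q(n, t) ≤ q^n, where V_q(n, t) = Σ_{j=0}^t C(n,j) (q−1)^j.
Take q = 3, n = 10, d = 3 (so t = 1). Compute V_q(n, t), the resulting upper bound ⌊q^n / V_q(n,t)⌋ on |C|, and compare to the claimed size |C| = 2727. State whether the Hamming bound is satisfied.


V_q(n, t) = 21, q^n = 59049, Hamming bound = 2811, |C| = 2727 ≤ bound (satisfied).

Step 1: Compute V_q(n, t) = Σ_{j=0}^1 C(n, j) (q−1)^j.
  j = 0: C(10,0)·(2)^0 = 1·1 = 1.
  j = 1: C(10,1)·(2)^1 = 10·2 = 20.
  V_q(n, t) = 1 + 20 = 21.
Step 2: q^n = 3^10 = 59049.
Step 3: Hamming bound ⌊q^n / V_q(n,t)⌋ = ⌊59049/21⌋ = 2811.
Step 4: Compare |C| = 2727 to 2811: satisfied.
The claimed |C| lies below the Hamming bound.


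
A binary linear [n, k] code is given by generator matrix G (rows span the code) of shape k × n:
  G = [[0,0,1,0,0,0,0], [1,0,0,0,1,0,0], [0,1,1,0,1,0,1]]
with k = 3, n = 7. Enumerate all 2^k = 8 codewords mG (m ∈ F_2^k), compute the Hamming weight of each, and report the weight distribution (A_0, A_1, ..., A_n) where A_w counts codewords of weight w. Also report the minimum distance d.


Weight distribution: A_0 = 1, A_1 = 1, A_2 = 1, A_3 = 3, A_4 = 2. Minimum distance d = 1.

Enumerate all 2^3 = 8 messages m ∈ F_2^3.
For each, compute codeword c = mG in F_2^7, then tally its weight.
  m = 000 → c = 0000000, weight = 0.
  m = 100 → c = 0010000, weight = 1.
  m = 010 → c = 1000100, weight = 2.
  m = 110 → c = 1010100, weight = 3.
  m = 001 → c = 0110101, weight = 4.
  m = 101 → c = 0100101, weight = 3.
  m = 011 → c = 1110001, weight = 4.
  m = 111 → c = 1100001, weight = 3.
Tally weights:
  weight 0: 1 codewords.
  weight 1: 1 codewords.
  weight 2: 1 codewords.
  weight 3: 3 codewords.
  weight 4: 2 codewords.
Minimum distance d = smallest w > 0 with A_w > 0 = 1.
Sanity: Σ A_w = 8 = 2^3 = 8 ✓.


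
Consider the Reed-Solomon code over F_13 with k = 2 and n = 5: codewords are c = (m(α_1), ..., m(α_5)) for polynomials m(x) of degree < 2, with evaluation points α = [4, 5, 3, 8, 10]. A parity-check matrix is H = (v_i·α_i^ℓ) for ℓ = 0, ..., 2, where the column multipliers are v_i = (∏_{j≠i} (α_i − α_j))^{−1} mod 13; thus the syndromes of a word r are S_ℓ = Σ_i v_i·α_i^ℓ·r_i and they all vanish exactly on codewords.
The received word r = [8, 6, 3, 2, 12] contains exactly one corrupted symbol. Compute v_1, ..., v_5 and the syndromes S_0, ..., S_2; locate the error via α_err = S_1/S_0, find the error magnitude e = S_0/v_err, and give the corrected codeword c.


S = (8, 1, 5), error at position 2, error magnitude e = 6, c = [8, 0, 3, 2, 12].

Step 1: column multipliers v_i = (∏_{j≠i}(α_i − α_j))^{−1} mod 13.
  i = 1 (α = 4): (4−5)(4−3)(4−8)(4−10) = (−1)·1·(−4)·(−6) = −24 ≡ 2, so v_1 = 2^{−1} = 7 (mod 13).
  i = 2 (α = 5): (5−4)(5−3)(5−8)(5−10) = 1·2·(−3)·(−5) = 30 ≡ 4, so v_2 = 4^{−1} = 10 (mod 13).
  i = 3 (α = 3): (3−4)(3−5)(3−8)(3−10) = (−1)·(−2)·(−5)·(−7) = 70 ≡ 5, so v_3 = 5^{−1} = 8 (mod 13).
  i = 4 (α = 8): (8−4)(8−5)(8−3)(8−10) = 4·3·5·(−2) = −120 ≡ 10, so v_4 = 10^{−1} = 4 (mod 13).
  i = 5 (α = 10): (10−4)(10−5)(10−3)(10−8) = 6·5·7·2 = 420 ≡ 4, so v_5 = 4^{−1} = 10 (mod 13).
  v = [7, 10, 8, 4, 10].
Step 2: syndromes of r = [8, 6, 3, 2, 12] (all sums mod 13).
  S_0 = Σ v_i r_i = 7·8 + 10·6 + 8·3 + 4·2 + 10·12 = 268 ≡ 8.
  S_1 = Σ v_i α_i r_i = 7·4·8 + 10·5·6 + 8·3·3 + 4·8·2 + 10·10·12 = 1860 ≡ 1.
  α_i^2 mod 13 = [3, 12, 9, 12, 9].
  S_2 = Σ v_i α_i^2 r_i = 7·3·8 + 10·12·6 + 8·9·3 + 4·12·2 + 10·9·12 = 2280 ≡ 5.
  S = (8, 1, 5) ≠ 0, so r is not a codeword (an error is present).
Step 3: locate the error. For a single error e at position i, S_ℓ = v_i·e·α_i^ℓ, so α_err = S_1/S_0.
  S_0^{−1} = 8^{−1} = 5 (mod 13), so α_err = 1·5 = 5 ≡ 5 = α_2. Error position i = 2.
  Consistency check: S_2/S_1 = 5·1 = 5 ≡ 5 = α_err ✓ (single-error assumption holds).
Step 4: error magnitude e = S_0/v_2 = S_0·∏_{j≠2}(α_2 − α_j) = 8·4 = 32 ≡ 6 (mod 13).
Step 5: correct position 2: c_2 = r_2 − e = 6 − 6 ≡ 0 (mod 13). Hence c = [8, 0, 3, 2, 12].
  Check: interpolating c through the α_i gives m(x) = 1 + 5·x (degree < 2) with m(α_i) = c_i for every i, so c is indeed a codeword.


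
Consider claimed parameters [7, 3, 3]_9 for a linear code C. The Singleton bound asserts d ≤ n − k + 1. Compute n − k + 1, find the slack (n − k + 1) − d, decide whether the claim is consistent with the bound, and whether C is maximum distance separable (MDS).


Singleton RHS = n − k + 1 = 5, slack = 2, bound satisfied, not MDS.

Singleton bound: d ≤ n − k + 1.
Here n = 7, k = 3, so n − k + 1 = 5.
Given d = 3, check d ≤ 5: YES.
Slack = (n − k + 1) − d = 2.
The code is NOT MDS (slack = 2 > 0).
Description: the claimed parameters are [7, 3, 3]_9; such a code would be non-MDS.


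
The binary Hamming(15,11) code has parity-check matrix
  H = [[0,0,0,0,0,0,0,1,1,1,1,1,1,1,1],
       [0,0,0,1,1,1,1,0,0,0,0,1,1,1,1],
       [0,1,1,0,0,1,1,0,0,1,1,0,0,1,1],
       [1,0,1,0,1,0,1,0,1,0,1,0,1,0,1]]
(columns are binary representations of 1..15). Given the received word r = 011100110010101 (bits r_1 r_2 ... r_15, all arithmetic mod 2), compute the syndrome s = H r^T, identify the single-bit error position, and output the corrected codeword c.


s = (0, 0, 1, 1)^T, error position = 3, corrected codeword c = 010100110010101

Compute s = H r^T mod 2 one row at a time:
  s_1 = 1 + 0 + 0 + 1 + 0 + 1 + 0 + 1 = 4 ≡ 0 (mod 2).
  s_2 = 1 + 0 + 0 + 1 + 0 + 1 + 0 + 1 = 4 ≡ 0 (mod 2).
  s_3 = 1 + 1 + 0 + 1 + 0 + 1 + 0 + 1 = 5 ≡ 1 (mod 2).
  s_4 = 0 + 1 + 0 + 1 + 0 + 1 + 1 + 1 = 5 ≡ 1 (mod 2).
s = (0, 0, 1, 1)^T — this equals column 3 of H (binary 0011), so error is at position 3.
Correct: flip bit 3 of r = 011100110010101 to get c = 010100110010101.


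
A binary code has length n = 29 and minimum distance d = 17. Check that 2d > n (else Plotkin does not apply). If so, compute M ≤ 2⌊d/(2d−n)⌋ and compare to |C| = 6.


Plotkin bound M ≤ 6; given |C| = 6 ≤ bound (satisfied).

Check applicability: 2d = 34, n = 29.
2d − n = 5 > 0, so Plotkin applies.
Compute d/(2d−n) = 17/5 ≈ 3.4000.
⌊d/(2d−n)⌋ = 3.
Plotkin bound: M ≤ 2·3 = 6.
Given |C| = 6, check: satisfied.
This |C| is at the Plotkin bound.


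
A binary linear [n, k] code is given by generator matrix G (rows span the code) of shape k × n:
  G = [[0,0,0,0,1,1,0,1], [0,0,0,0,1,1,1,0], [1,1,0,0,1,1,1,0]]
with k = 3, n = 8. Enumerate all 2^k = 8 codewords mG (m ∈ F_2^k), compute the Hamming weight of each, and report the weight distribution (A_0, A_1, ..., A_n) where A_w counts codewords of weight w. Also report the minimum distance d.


Weight distribution: A_0 = 1, A_2 = 2, A_3 = 2, A_4 = 1, A_5 = 2. Minimum distance d = 2.

Enumerate all 2^3 = 8 messages m ∈ F_2^3.
For each, compute codeword c = mG in F_2^8, then tally its weight.
  m = 000 → c = 00000000, weight = 0.
  m = 100 → c = 00001101, weight = 3.
  m = 010 → c = 00001110, weight = 3.
  m = 110 → c = 00000011, weight = 2.
  m = 001 → c = 11001110, weight = 5.
  m = 101 → c = 11000011, weight = 4.
  m = 011 → c = 11000000, weight = 2.
  m = 111 → c = 11001101, weight = 5.
Tally weights:
  weight 0: 1 codewords.
  weight 2: 2 codewords.
  weight 3: 2 codewords.
  weight 4: 1 codewords.
  weight 5: 2 codewords.
Minimum distance d = smallest w > 0 with A_w > 0 = 2.
Sanity: Σ A_w = 8 = 2^3 = 8 ✓.


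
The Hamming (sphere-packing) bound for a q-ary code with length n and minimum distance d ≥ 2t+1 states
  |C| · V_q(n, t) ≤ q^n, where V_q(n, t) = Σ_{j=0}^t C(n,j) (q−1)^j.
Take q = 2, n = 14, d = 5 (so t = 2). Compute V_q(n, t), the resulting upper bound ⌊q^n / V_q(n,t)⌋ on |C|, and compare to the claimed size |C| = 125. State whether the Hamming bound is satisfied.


V_q(n, t) = 106, q^n = 16384, Hamming bound = 154, |C| = 125 ≤ bound (satisfied).

Step 1: Compute V_q(n, t) = Σ_{j=0}^2 C(n, j) (q−1)^j.
  j = 0: C(14,0)·(1)^0 = 1·1 = 1.
  j = 1: C(14,1)·(1)^1 = 14·1 = 14.
  j = 2: C(14,2)·(1)^2 = 91·1 = 91.
  V_q(n, t) = 1 + 14 + 91 = 106.
Step 2: q^n = 2^14 = 16384.
Step 3: Hamming bound ⌊q^n / V_q(n,t)⌋ = ⌊16384/106⌋ = 154.
Step 4: Compare |C| = 125 to 154: satisfied.
The claimed |C| lies below the Hamming bound.


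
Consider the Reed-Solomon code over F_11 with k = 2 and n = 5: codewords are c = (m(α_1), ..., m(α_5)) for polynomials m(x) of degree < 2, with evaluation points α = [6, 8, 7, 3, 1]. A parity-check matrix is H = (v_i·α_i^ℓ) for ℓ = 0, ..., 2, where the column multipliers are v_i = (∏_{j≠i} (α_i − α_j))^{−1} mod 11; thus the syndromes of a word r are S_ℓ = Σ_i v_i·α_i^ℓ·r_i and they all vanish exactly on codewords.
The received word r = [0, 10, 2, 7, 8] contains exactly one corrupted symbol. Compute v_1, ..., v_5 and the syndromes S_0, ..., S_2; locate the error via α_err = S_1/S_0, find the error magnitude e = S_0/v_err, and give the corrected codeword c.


S = (7, 5, 2), error at position 3, error magnitude e = 8, c = [0, 10, 5, 7, 8].

Step 1: column multipliers v_i = (∏_{j≠i}(α_i − α_j))^{−1} mod 11.
  i = 1 (α = 6): (6−8)(6−7)(6−3)(6−1) = (−2)·(−1)·3·5 = 30 ≡ 8, so v_1 = 8^{−1} = 7 (mod 11).
  i = 2 (α = 8): (8−6)(8−7)(8−3)(8−1) = 2·1·5·7 = 70 ≡ 4, so v_2 = 4^{−1} = 3 (mod 11).
  i = 3 (α = 7): (7−6)(7−8)(7−3)(7−1) = 1·(−1)·4·6 = −24 ≡ 9, so v_3 = 9^{−1} = 5 (mod 11).
  i = 4 (α = 3): (3−6)(3−8)(3−7)(3−1) = (−3)·(−5)·(−4)·2 = −120 ≡ 1, so v_4 = 1^{−1} = 1 (mod 11).
  i = 5 (α = 1): (1−6)(1−8)(1−7)(1−3) = (−5)·(−7)·(−6)·(−2) = 420 ≡ 2, so v_5 = 2^{−1} = 6 (mod 11).
  v = [7, 3, 5, 1, 6].
Step 2: syndromes of r = [0, 10, 2, 7, 8] (all sums mod 11).
  S_0 = Σ v_i r_i = 7·0 + 3·10 + 5·2 + 1·7 + 6·8 = 95 ≡ 7.
  S_1 = Σ v_i α_i r_i = 7·6·0 + 3·8·10 + 5·7·2 + 1·3·7 + 6·1·8 = 379 ≡ 5.
  α_i^2 mod 11 = [3, 9, 5, 9, 1].
  S_2 = Σ v_i α_i^2 r_i = 7·3·0 + 3·9·10 + 5·5·2 + 1·9·7 + 6·1·8 = 431 ≡ 2.
  S = (7, 5, 2) ≠ 0, so r is not a codeword (an error is present).
Step 3: locate the error. For a single error e at position i, S_ℓ = v_i·e·α_i^ℓ, so α_err = S_1/S_0.
  S_0^{−1} = 7^{−1} = 8 (mod 11), so α_err = 5·8 = 40 ≡ 7 = α_3. Error position i = 3.
  Consistency check: S_2/S_1 = 2·9 = 18 ≡ 7 = α_err ✓ (single-error assumption holds).
Step 4: error magnitude e = S_0/v_3 = S_0·∏_{j≠3}(α_3 − α_j) = 7·9 = 63 ≡ 8 (mod 11).
Step 5: correct position 3: c_3 = r_3 − e = 2 − 8 ≡ 5 (mod 11). Hence c = [0, 10, 5, 7, 8].
  Check: interpolating c through the α_i gives m(x) = 3 + 5·x (degree < 2) with m(α_i) = c_i for every i, so c is indeed a codeword.


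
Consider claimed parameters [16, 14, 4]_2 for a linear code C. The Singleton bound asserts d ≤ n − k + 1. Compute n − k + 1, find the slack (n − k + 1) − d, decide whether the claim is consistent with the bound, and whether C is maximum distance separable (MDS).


Singleton RHS = n − k + 1 = 3, slack = -1, bound violated (no such code; not MDS).

Singleton bound: d ≤ n − k + 1.
Here n = 16, k = 14, so n − k + 1 = 3.
Given d = 4, check d ≤ 3: NO.
Slack = (n − k + 1) − d = -1.
The slack is negative: d = 4 exceeds n − k + 1 = 3 by 1, so the Singleton bound is violated and no linear [16, 14, 4]_2 code can exist. In particular it is not MDS (MDS requires d = n − k + 1 exactly).
Description: the claimed parameters are [16, 14, 4]_2; such a code would be impossible (violates the Singleton bound).


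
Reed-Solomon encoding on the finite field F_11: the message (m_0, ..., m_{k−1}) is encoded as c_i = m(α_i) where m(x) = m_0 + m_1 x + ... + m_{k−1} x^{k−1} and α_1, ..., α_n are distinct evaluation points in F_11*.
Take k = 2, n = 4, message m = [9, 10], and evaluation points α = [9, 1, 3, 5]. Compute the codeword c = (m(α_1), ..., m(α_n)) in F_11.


c = [0, 8, 6, 4]

Message polynomial: m(x) = 9 + 10·x (mod 11).
For each evaluation point α_i, compute m(α_i) mod 11:
  α_1 = 9: Horner steps 10 → 0, so m(9) = 0.
  α_2 = 1: Horner steps 10 → 8, so m(1) = 8.
  α_3 = 3: Horner steps 10 → 6, so m(3) = 6.
  α_4 = 5: Horner steps 10 → 4, so m(5) = 4.
Codeword c = [0, 8, 6, 4] ∈ F_11^4.


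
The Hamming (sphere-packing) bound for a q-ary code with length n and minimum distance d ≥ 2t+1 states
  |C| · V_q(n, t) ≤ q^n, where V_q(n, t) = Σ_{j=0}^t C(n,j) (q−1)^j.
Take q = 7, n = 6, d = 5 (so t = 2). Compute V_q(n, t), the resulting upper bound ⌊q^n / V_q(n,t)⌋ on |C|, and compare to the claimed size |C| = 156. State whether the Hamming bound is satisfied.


V_q(n, t) = 577, q^n = 117649, Hamming bound = 203, |C| = 156 ≤ bound (satisfied).

Step 1: Compute V_q(n, t) = Σ_{j=0}^2 C(n, j) (q−1)^j.
  j = 0: C(6,0)·(6)^0 = 1·1 = 1.
  j = 1: C(6,1)·(6)^1 = 6·6 = 36.
  j = 2: C(6,2)·(6)^2 = 15·36 = 540.
  V_q(n, t) = 1 + 36 + 540 = 577.
Step 2: q^n = 7^6 = 117649.
Step 3: Hamming bound ⌊q^n / V_q(n,t)⌋ = ⌊117649/577⌋ = 203.
Step 4: Compare |C| = 156 to 203: satisfied.
The claimed |C| lies below the Hamming bound.


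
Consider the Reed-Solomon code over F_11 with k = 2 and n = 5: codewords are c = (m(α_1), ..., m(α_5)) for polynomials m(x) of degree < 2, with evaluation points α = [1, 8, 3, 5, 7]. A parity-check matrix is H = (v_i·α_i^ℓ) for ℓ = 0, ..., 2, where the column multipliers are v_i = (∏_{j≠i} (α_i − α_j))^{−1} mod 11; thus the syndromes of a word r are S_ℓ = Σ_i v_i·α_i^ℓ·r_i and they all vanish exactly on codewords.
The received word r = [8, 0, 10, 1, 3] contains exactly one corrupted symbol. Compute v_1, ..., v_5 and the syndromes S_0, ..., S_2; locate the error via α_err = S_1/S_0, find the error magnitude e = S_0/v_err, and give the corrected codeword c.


S = (3, 2, 5), error at position 2, error magnitude e = 7, c = [8, 4, 10, 1, 3].

Step 1: column multipliers v_i = (∏_{j≠i}(α_i − α_j))^{−1} mod 11.
  i = 1 (α = 1): (1−8)(1−3)(1−5)(1−7) = (−7)·(−2)·(−4)·(−6) = 336 ≡ 6, so v_1 = 6^{−1} = 2 (mod 11).
  i = 2 (α = 8): (8−1)(8−3)(8−5)(8−7) = 7·5·3·1 = 105 ≡ 6, so v_2 = 6^{−1} = 2 (mod 11).
  i = 3 (α = 3): (3−1)(3−8)(3−5)(3−7) = 2·(−5)·(−2)·(−4) = −80 ≡ 8, so v_3 = 8^{−1} = 7 (mod 11).
  i = 4 (α = 5): (5−1)(5−8)(5−3)(5−7) = 4·(−3)·2·(−2) = 48 ≡ 4, so v_4 = 4^{−1} = 3 (mod 11).
  i = 5 (α = 7): (7−1)(7−8)(7−3)(7−5) = 6·(−1)·4·2 = −48 ≡ 7, so v_5 = 7^{−1} = 8 (mod 11).
  v = [2, 2, 7, 3, 8].
Step 2: syndromes of r = [8, 0, 10, 1, 3] (all sums mod 11).
  S_0 = Σ v_i r_i = 2·8 + 2·0 + 7·10 + 3·1 + 8·3 = 113 ≡ 3.
  S_1 = Σ v_i α_i r_i = 2·1·8 + 2·8·0 + 7·3·10 + 3·5·1 + 8·7·3 = 409 ≡ 2.
  α_i^2 mod 11 = [1, 9, 9, 3, 5].
  S_2 = Σ v_i α_i^2 r_i = 2·1·8 + 2·9·0 + 7·9·10 + 3·3·1 + 8·5·3 = 775 ≡ 5.
  S = (3, 2, 5) ≠ 0, so r is not a codeword (an error is present).
Step 3: locate the error. For a single error e at position i, S_ℓ = v_i·e·α_i^ℓ, so α_err = S_1/S_0.
  S_0^{−1} = 3^{−1} = 4 (mod 11), so α_err = 2·4 = 8 ≡ 8 = α_2. Error position i = 2.
  Consistency check: S_2/S_1 = 5·6 = 30 ≡ 8 = α_err ✓ (single-error assumption holds).
Step 4: error magnitude e = S_0/v_2 = S_0·∏_{j≠2}(α_2 − α_j) = 3·6 = 18 ≡ 7 (mod 11).
Step 5: correct position 2: c_2 = r_2 − e = 0 − 7 ≡ 4 (mod 11). Hence c = [8, 4, 10, 1, 3].
  Check: interpolating c through the α_i gives m(x) = 7 + 1·x (degree < 2) with m(α_i) = c_i for every i, so c is indeed a codeword.


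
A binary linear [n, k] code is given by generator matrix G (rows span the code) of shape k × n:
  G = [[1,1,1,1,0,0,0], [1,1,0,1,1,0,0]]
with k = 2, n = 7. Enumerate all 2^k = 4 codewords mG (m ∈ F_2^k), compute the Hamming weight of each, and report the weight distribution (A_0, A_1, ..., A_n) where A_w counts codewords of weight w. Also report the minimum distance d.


Weight distribution: A_0 = 1, A_2 = 1, A_4 = 2. Minimum distance d = 2.

Enumerate all 2^2 = 4 messages m ∈ F_2^2.
For each, compute codeword c = mG in F_2^7, then tally its weight.
  m = 00 → c = 0000000, weight = 0.
  m = 10 → c = 1111000, weight = 4.
  m = 01 → c = 1101100, weight = 4.
  m = 11 → c = 0010100, weight = 2.
Tally weights:
  weight 0: 1 codewords.
  weight 2: 1 codewords.
  weight 4: 2 codewords.
Minimum distance d = smallest w > 0 with A_w > 0 = 2.
Sanity: Σ A_w = 4 = 2^2 = 4 ✓.


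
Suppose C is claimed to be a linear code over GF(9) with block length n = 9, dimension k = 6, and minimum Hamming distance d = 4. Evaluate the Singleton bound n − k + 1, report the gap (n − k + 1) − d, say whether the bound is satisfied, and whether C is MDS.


Singleton RHS = n − k + 1 = 4, slack = 0, bound satisfied, MDS.

Singleton bound: d ≤ n − k + 1.
Here n = 9, k = 6, so n − k + 1 = 4.
Given d = 4, check d ≤ 4: YES.
Slack = (n − k + 1) − d = 0.
The code is MDS (slack = 0).
Description: the claimed parameters are [9, 6, 4]_9; such a code would be MDS (meets Singleton bound).


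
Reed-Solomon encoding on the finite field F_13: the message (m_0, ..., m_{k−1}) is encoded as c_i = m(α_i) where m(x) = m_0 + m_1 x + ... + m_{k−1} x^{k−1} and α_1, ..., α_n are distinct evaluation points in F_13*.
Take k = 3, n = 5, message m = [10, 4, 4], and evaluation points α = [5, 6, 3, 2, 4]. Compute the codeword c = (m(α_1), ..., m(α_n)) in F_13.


c = [0, 9, 6, 8, 12]

Message polynomial: m(x) = 10 + 4·x + 4·x^2 (mod 13).
For each evaluation point α_i, compute m(α_i) mod 13:
  α_1 = 5: Horner steps 4 → 11 → 0, so m(5) = 0.
  α_2 = 6: Horner steps 4 → 2 → 9, so m(6) = 9.
  α_3 = 3: Horner steps 4 → 3 → 6, so m(3) = 6.
  α_4 = 2: Horner steps 4 → 12 → 8, so m(2) = 8.
  α_5 = 4: Horner steps 4 → 7 → 12, so m(4) = 12.
Codeword c = [0, 9, 6, 8, 12] ∈ F_13^5.


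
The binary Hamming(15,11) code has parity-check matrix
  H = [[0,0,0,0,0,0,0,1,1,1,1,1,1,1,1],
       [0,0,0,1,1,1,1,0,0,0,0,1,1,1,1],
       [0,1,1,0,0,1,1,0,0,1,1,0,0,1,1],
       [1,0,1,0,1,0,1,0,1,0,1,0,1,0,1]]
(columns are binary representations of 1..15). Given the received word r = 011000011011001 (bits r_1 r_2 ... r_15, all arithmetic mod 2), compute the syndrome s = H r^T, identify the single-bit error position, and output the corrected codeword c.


s = (1, 0, 0, 0)^T, error position = 8, corrected codeword c = 011000001011001

Compute s = H r^T mod 2 one row at a time:
  s_1 = 1 + 1 + 0 + 1 + 1 + 0 + 0 + 1 = 5 ≡ 1 (mod 2).
  s_2 = 0 + 0 + 0 + 0 + 1 + 0 + 0 + 1 = 2 ≡ 0 (mod 2).
  s_3 = 1 + 1 + 0 + 0 + 0 + 1 + 0 + 1 = 4 ≡ 0 (mod 2).
  s_4 = 0 + 1 + 0 + 0 + 1 + 1 + 0 + 1 = 4 ≡ 0 (mod 2).
s = (1, 0, 0, 0)^T — this equals column 8 of H (binary 1000), so error is at position 8.
Correct: flip bit 8 of r = 011000011011001 to get c = 011000001011001.


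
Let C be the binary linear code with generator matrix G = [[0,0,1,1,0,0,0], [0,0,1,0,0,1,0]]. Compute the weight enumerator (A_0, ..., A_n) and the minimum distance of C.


Weight distribution: A_0 = 1, A_2 = 3. Minimum distance d = 2.

Enumerate all 2^2 = 4 messages m ∈ F_2^2.
For each, compute codeword c = mG in F_2^7, then tally its weight.
  m = 00 → c = 0000000, weight = 0.
  m = 10 → c = 0011000, weight = 2.
  m = 01 → c = 0010010, weight = 2.
  m = 11 → c = 0001010, weight = 2.
Tally weights:
  weight 0: 1 codewords.
  weight 2: 3 codewords.
Minimum distance d = smallest w > 0 with A_w > 0 = 2.
Sanity: Σ A_w = 4 = 2^2 = 4 ✓.


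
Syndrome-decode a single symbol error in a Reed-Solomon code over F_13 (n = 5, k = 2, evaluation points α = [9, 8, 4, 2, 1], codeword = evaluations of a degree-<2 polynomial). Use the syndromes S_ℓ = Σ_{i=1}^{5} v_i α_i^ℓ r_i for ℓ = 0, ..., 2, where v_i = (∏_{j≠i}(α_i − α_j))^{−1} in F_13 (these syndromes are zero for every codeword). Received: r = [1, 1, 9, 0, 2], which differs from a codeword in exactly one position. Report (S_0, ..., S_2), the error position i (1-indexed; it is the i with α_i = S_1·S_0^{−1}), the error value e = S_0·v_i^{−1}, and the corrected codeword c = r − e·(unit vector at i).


S = (4, 10, 12), error at position 1, error magnitude e = 2, c = [12, 1, 9, 0, 2].

Step 1: column multipliers v_i = (∏_{j≠i}(α_i − α_j))^{−1} mod 13.
  i = 1 (α = 9): (9−8)(9−4)(9−2)(9−1) = 1·5·7·8 = 280 ≡ 7, so v_1 = 7^{−1} = 2 (mod 13).
  i = 2 (α = 8): (8−9)(8−4)(8−2)(8−1) = (−1)·4·6·7 = −168 ≡ 1, so v_2 = 1^{−1} = 1 (mod 13).
  i = 3 (α = 4): (4−9)(4−8)(4−2)(4−1) = (−5)·(−4)·2·3 = 120 ≡ 3, so v_3 = 3^{−1} = 9 (mod 13).
  i = 4 (α = 2): (2−9)(2−8)(2−4)(2−1) = (−7)·(−6)·(−2)·1 = −84 ≡ 7, so v_4 = 7^{−1} = 2 (mod 13).
  i = 5 (α = 1): (1−9)(1−8)(1−4)(1−2) = (−8)·(−7)·(−3)·(−1) = 168 ≡ 12, so v_5 = 12^{−1} = 12 (mod 13).
  v = [2, 1, 9, 2, 12].
Step 2: syndromes of r = [1, 1, 9, 0, 2] (all sums mod 13).
  S_0 = Σ v_i r_i = 2·1 + 1·1 + 9·9 + 2·0 + 12·2 = 108 ≡ 4.
  S_1 = Σ v_i α_i r_i = 2·9·1 + 1·8·1 + 9·4·9 + 2·2·0 + 12·1·2 = 374 ≡ 10.
  α_i^2 mod 13 = [3, 12, 3, 4, 1].
  S_2 = Σ v_i α_i^2 r_i = 2·3·1 + 1·12·1 + 9·3·9 + 2·4·0 + 12·1·2 = 285 ≡ 12.
  S = (4, 10, 12) ≠ 0, so r is not a codeword (an error is present).
Step 3: locate the error. For a single error e at position i, S_ℓ = v_i·e·α_i^ℓ, so α_err = S_1/S_0.
  S_0^{−1} = 4^{−1} = 10 (mod 13), so α_err = 10·10 = 100 ≡ 9 = α_1. Error position i = 1.
  Consistency check: S_2/S_1 = 12·4 = 48 ≡ 9 = α_err ✓ (single-error assumption holds).
Step 4: error magnitude e = S_0/v_1 = S_0·∏_{j≠1}(α_1 − α_j) = 4·7 = 28 ≡ 2 (mod 13).
Step 5: correct position 1: c_1 = r_1 − e = 1 − 2 ≡ 12 (mod 13). Hence c = [12, 1, 9, 0, 2].
  Check: interpolating c through the α_i gives m(x) = 4 + 11·x (degree < 2) with m(α_i) = c_i for every i, so c is indeed a codeword.


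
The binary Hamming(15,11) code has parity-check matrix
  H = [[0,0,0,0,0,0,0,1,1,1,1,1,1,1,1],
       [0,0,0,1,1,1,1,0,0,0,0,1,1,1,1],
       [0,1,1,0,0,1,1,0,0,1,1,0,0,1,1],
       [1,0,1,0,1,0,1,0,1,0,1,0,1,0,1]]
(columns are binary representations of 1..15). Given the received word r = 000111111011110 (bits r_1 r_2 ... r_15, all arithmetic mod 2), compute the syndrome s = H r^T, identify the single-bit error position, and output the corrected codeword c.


s = (0, 1, 0, 1)^T, error position = 5, corrected codeword c = 000101111011110

Compute s = H r^T mod 2 one row at a time:
  s_1 = 1 + 1 + 0 + 1 + 1 + 1 + 1 + 0 = 6 ≡ 0 (mod 2).
  s_2 = 1 + 1 + 1 + 1 + 1 + 1 + 1 + 0 = 7 ≡ 1 (mod 2).
  s_3 = 0 + 0 + 1 + 1 + 0 + 1 + 1 + 0 = 4 ≡ 0 (mod 2).
  s_4 = 0 + 0 + 1 + 1 + 1 + 1 + 1 + 0 = 5 ≡ 1 (mod 2).
s = (0, 1, 0, 1)^T — this equals column 5 of H (binary 0101), so error is at position 5.
Correct: flip bit 5 of r = 000111111011110 to get c = 000101111011110.


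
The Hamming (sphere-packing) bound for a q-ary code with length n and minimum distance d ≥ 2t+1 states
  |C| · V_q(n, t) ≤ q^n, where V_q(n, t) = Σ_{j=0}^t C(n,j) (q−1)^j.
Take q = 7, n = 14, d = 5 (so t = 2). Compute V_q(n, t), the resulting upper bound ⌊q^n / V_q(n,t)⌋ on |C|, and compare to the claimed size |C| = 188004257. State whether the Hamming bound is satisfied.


V_q(n, t) = 3361, q^n = 678223072849, Hamming bound = 201792047, |C| = 188004257 ≤ bound (satisfied).

Step 1: Compute V_q(n, t) = Σ_{j=0}^2 C(n, j) (q−1)^j.
  j = 0: C(14,0)·(6)^0 = 1·1 = 1.
  j = 1: C(14,1)·(6)^1 = 14·6 = 84.
  j = 2: C(14,2)·(6)^2 = 91·36 = 3276.
  V_q(n, t) = 1 + 84 + 3276 = 3361.
Step 2: q^n = 7^14 = 678223072849.
Step 3: Hamming bound ⌊q^n / V_q(n,t)⌋ = ⌊678223072849/3361⌋ = 201792047.
Step 4: Compare |C| = 188004257 to 201792047: satisfied.
The claimed |C| lies below the Hamming bound.


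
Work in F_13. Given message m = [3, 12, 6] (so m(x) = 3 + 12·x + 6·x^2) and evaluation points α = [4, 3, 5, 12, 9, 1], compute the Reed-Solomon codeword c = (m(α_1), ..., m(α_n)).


c = [4, 2, 5, 10, 12, 8]

Message polynomial: m(x) = 3 + 12·x + 6·x^2 (mod 13).
For each evaluation point α_i, compute m(α_i) mod 13:
  α_1 = 4: Horner steps 6 → 10 → 4, so m(4) = 4.
  α_2 = 3: Horner steps 6 → 4 → 2, so m(3) = 2.
  α_3 = 5: Horner steps 6 → 3 → 5, so m(5) = 5.
  α_4 = 12: Horner steps 6 → 6 → 10, so m(12) = 10.
  α_5 = 9: Horner steps 6 → 1 → 12, so m(9) = 12.
  α_6 = 1: Horner steps 6 → 5 → 8, so m(1) = 8.
Codeword c = [4, 2, 5, 10, 12, 8] ∈ F_13^6.


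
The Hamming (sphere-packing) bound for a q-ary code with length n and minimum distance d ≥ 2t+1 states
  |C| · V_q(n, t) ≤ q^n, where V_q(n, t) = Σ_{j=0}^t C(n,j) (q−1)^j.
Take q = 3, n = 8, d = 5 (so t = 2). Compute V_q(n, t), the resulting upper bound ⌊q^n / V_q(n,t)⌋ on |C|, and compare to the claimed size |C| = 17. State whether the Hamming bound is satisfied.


V_q(n, t) = 129, q^n = 6561, Hamming bound = 50, |C| = 17 ≤ bound (satisfied).

Step 1: Compute V_q(n, t) = Σ_{j=0}^2 C(n, j) (q−1)^j.
  j = 0: C(8,0)·(2)^0 = 1·1 = 1.
  j = 1: C(8,1)·(2)^1 = 8·2 = 16.
  j = 2: C(8,2)·(2)^2 = 28·4 = 112.
  V_q(n, t) = 1 + 16 + 112 = 129.
Step 2: q^n = 3^8 = 6561.
Step 3: Hamming bound ⌊q^n / V_q(n,t)⌋ = ⌊6561/129⌋ = 50.
Step 4: Compare |C| = 17 to 50: satisfied.
The claimed |C| lies below the Hamming bound.


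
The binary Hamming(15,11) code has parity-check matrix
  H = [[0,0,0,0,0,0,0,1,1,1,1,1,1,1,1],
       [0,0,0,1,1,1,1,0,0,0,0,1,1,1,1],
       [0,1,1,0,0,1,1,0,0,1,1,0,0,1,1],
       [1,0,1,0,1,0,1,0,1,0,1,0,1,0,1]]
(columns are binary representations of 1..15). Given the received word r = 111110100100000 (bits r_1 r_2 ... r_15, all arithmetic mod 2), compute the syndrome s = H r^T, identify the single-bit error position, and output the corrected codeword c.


s = (1, 1, 0, 0)^T, error position = 12, corrected codeword c = 111110100101000

Compute s = H r^T mod 2 one row at a time:
  s_1 = 0 + 0 + 1 + 0 + 0 + 0 + 0 + 0 = 1 ≡ 1 (mod 2).
  s_2 = 1 + 1 + 0 + 1 + 0 + 0 + 0 + 0 = 3 ≡ 1 (mod 2).
  s_3 = 1 + 1 + 0 + 1 + 1 + 0 + 0 + 0 = 4 ≡ 0 (mod 2).
  s_4 = 1 + 1 + 1 + 1 + 0 + 0 + 0 + 0 = 4 ≡ 0 (mod 2).
s = (1, 1, 0, 0)^T — this equals column 12 of H (binary 1100), so error is at position 12.
Correct: flip bit 12 of r = 111110100100000 to get c = 111110100101000.


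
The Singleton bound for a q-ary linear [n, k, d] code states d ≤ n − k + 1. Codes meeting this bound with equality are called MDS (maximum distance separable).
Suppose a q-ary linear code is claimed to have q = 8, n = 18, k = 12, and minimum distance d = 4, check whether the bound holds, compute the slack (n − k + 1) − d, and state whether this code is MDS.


Singleton RHS = n − k + 1 = 7, slack = 3, bound satisfied, not MDS.

Singleton bound: d ≤ n − k + 1.
Here n = 18, k = 12, so n − k + 1 = 7.
Given d = 4, check d ≤ 7: YES.
Slack = (n − k + 1) − d = 3.
The code is NOT MDS (slack = 3 > 0).
Description: the claimed parameters are [18, 12, 4]_8; such a code would be non-MDS.


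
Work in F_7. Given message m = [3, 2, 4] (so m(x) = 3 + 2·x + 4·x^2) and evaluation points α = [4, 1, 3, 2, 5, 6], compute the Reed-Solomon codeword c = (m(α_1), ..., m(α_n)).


c = [5, 2, 3, 2, 1, 5]

Message polynomial: m(x) = 3 + 2·x + 4·x^2 (mod 7).
For each evaluation point α_i, compute m(α_i) mod 7:
  α_1 = 4: Horner steps 4 → 4 → 5, so m(4) = 5.
  α_2 = 1: Horner steps 4 → 6 → 2, so m(1) = 2.
  α_3 = 3: Horner steps 4 → 0 → 3, so m(3) = 3.
  α_4 = 2: Horner steps 4 → 3 → 2, so m(2) = 2.
  α_5 = 5: Horner steps 4 → 1 → 1, so m(5) = 1.
  α_6 = 6: Horner steps 4 → 5 → 5, so m(6) = 5.
Codeword c = [5, 2, 3, 2, 1, 5] ∈ F_7^6.


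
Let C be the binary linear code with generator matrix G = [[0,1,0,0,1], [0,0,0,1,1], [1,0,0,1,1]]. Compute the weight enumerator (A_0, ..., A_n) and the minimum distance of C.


Weight distribution: A_0 = 1, A_1 = 1, A_2 = 3, A_3 = 3. Minimum distance d = 1.

Enumerate all 2^3 = 8 messages m ∈ F_2^3.
For each, compute codeword c = mG in F_2^5, then tally its weight.
  m = 000 → c = 00000, weight = 0.
  m = 100 → c = 01001, weight = 2.
  m = 010 → c = 00011, weight = 2.
  m = 110 → c = 01010, weight = 2.
  m = 001 → c = 10011, weight = 3.
  m = 101 → c = 11010, weight = 3.
  m = 011 → c = 10000, weight = 1.
  m = 111 → c = 11001, weight = 3.
Tally weights:
  weight 0: 1 codewords.
  weight 1: 1 codewords.
  weight 2: 3 codewords.
  weight 3: 3 codewords.
Minimum distance d = smallest w > 0 with A_w > 0 = 1.
Sanity: Σ A_w = 8 = 2^3 = 8 ✓.


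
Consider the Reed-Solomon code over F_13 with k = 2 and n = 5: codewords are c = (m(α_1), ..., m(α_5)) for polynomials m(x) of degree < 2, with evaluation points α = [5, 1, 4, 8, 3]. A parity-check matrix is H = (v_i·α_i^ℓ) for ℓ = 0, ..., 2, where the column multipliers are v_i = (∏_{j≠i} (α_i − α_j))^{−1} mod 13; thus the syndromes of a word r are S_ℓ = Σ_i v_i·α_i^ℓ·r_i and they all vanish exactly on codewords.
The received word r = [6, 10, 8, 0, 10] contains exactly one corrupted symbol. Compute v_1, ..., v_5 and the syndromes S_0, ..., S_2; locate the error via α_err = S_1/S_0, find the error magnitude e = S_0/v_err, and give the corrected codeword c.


S = (4, 4, 4), error at position 2, error magnitude e = 9, c = [6, 1, 8, 0, 10].

Step 1: column multipliers v_i = (∏_{j≠i}(α_i − α_j))^{−1} mod 13.
  i = 1 (α = 5): (5−1)(5−4)(5−8)(5−3) = 4·1·(−3)·2 = −24 ≡ 2, so v_1 = 2^{−1} = 7 (mod 13).
  i = 2 (α = 1): (1−5)(1−4)(1−8)(1−3) = (−4)·(−3)·(−7)·(−2) = 168 ≡ 12, so v_2 = 12^{−1} = 12 (mod 13).
  i = 3 (α = 4): (4−5)(4−1)(4−8)(4−3) = (−1)·3·(−4)·1 = 12 ≡ 12, so v_3 = 12^{−1} = 12 (mod 13).
  i = 4 (α = 8): (8−5)(8−1)(8−4)(8−3) = 3·7·4·5 = 420 ≡ 4, so v_4 = 4^{−1} = 10 (mod 13).
  i = 5 (α = 3): (3−5)(3−1)(3−4)(3−8) = (−2)·2·(−1)·(−5) = −20 ≡ 6, so v_5 = 6^{−1} = 11 (mod 13).
  v = [7, 12, 12, 10, 11].
Step 2: syndromes of r = [6, 10, 8, 0, 10] (all sums mod 13).
  S_0 = Σ v_i r_i = 7·6 + 12·10 + 12·8 + 10·0 + 11·10 = 368 ≡ 4.
  S_1 = Σ v_i α_i r_i = 7·5·6 + 12·1·10 + 12·4·8 + 10·8·0 + 11·3·10 = 1044 ≡ 4.
  α_i^2 mod 13 = [12, 1, 3, 12, 9].
  S_2 = Σ v_i α_i^2 r_i = 7·12·6 + 12·1·10 + 12·3·8 + 10·12·0 + 11·9·10 = 1902 ≡ 4.
  S = (4, 4, 4) ≠ 0, so r is not a codeword (an error is present).
Step 3: locate the error. For a single error e at position i, S_ℓ = v_i·e·α_i^ℓ, so α_err = S_1/S_0.
  S_0^{−1} = 4^{−1} = 10 (mod 13), so α_err = 4·10 = 40 ≡ 1 = α_2. Error position i = 2.
  Consistency check: S_2/S_1 = 4·10 = 40 ≡ 1 = α_err ✓ (single-error assumption holds).
Step 4: error magnitude e = S_0/v_2 = S_0·∏_{j≠2}(α_2 − α_j) = 4·12 = 48 ≡ 9 (mod 13).
Step 5: correct position 2: c_2 = r_2 − e = 10 − 9 ≡ 1 (mod 13). Hence c = [6, 1, 8, 0, 10].
  Check: interpolating c through the α_i gives m(x) = 3 + 11·x (degree < 2) with m(α_i) = c_i for every i, so c is indeed a codeword.


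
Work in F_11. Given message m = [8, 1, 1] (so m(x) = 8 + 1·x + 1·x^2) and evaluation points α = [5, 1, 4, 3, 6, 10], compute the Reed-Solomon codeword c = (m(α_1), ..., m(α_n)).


c = [5, 10, 6, 9, 6, 8]

Message polynomial: m(x) = 8 + 1·x + 1·x^2 (mod 11).
For each evaluation point α_i, compute m(α_i) mod 11:
  α_1 = 5: Horner steps 1 → 6 → 5, so m(5) = 5.
  α_2 = 1: Horner steps 1 → 2 → 10, so m(1) = 10.
  α_3 = 4: Horner steps 1 → 5 → 6, so m(4) = 6.
  α_4 = 3: Horner steps 1 → 4 → 9, so m(3) = 9.
  α_5 = 6: Horner steps 1 → 7 → 6, so m(6) = 6.
  α_6 = 10: Horner steps 1 → 0 → 8, so m(10) = 8.
Codeword c = [5, 10, 6, 9, 6, 8] ∈ F_11^6.


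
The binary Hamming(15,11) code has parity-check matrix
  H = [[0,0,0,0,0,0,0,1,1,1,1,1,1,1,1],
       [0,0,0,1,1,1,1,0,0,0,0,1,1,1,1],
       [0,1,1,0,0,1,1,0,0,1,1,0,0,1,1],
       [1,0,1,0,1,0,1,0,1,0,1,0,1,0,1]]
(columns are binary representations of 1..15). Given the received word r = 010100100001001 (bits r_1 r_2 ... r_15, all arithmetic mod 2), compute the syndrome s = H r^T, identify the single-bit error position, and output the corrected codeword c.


s = (0, 0, 1, 0)^T, error position = 2, corrected codeword c = 000100100001001

Compute s = H r^T mod 2 one row at a time:
  s_1 = 0 + 0 + 0 + 0 + 1 + 0 + 0 + 1 = 2 ≡ 0 (mod 2).
  s_2 = 1 + 0 + 0 + 1 + 1 + 0 + 0 + 1 = 4 ≡ 0 (mod 2).
  s_3 = 1 + 0 + 0 + 1 + 0 + 0 + 0 + 1 = 3 ≡ 1 (mod 2).
  s_4 = 0 + 0 + 0 + 1 + 0 + 0 + 0 + 1 = 2 ≡ 0 (mod 2).
s = (0, 0, 1, 0)^T — this equals column 2 of H (binary 0010), so error is at position 2.
Correct: flip bit 2 of r = 010100100001001 to get c = 000100100001001.
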